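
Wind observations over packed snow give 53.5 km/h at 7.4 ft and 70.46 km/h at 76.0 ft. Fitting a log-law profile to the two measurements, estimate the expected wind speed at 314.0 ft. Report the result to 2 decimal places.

80.79 km/h

Log law: V ∝ ln(z/z₀). From the pair, with r = V₁/V₂ = 0.75930,
ln z₀ = (ln z₁ − r·ln z₂)/(1 − r) = (2.0015 − 0.75930×4.3307)/0.24070 = -5.3461 → z₀ = 0.004767 ft
V₃ = V₁ · ln(z₃/z₀)/ln(z₁/z₀) = 53.5 × 11.0955/7.3476 = 80.7897 km/h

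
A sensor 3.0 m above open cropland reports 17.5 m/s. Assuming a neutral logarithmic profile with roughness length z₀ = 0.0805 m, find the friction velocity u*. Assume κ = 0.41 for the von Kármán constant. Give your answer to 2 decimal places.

Log law: V(z) = (u*/κ) · ln(z/z₀) ⇒ u* = κ · V / ln(z/z₀)
u* = 0.41 × 17.5 / ln(3.0/0.0805) = 0.41 × 17.5 / 3.6181
   = 7.1750 / 3.6181 = 1.9831 m/s

u* ≈ 1.98 m/s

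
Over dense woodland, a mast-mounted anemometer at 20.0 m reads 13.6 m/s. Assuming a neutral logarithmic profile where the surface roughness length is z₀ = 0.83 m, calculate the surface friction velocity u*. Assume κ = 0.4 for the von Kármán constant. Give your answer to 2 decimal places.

u* ≈ 1.71 m/s

Log law: V(z) = (u*/κ) · ln(z/z₀) ⇒ u* = κ · V / ln(z/z₀)
u* = 0.4 × 13.6 / ln(20.0/0.83) = 0.4 × 13.6 / 3.1821
   = 5.4400 / 3.1821 = 1.7096 m/s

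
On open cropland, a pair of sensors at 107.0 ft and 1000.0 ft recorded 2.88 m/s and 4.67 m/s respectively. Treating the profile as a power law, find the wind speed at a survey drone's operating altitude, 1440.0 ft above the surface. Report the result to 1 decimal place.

5.1 m/s

First find α: α = ln(V₂/V₁)/ln(z₂/z₁) = ln(4.67/2.88)/ln(1000.0/107.0) = 0.48337/2.23493 = 0.2163
Extrapolate from 1000.0 ft to 1440.0 ft: V₃ = 4.67 × (1440.0/1000.0)^0.2163 = 4.67 × 1.0821 = 5.0532 m/s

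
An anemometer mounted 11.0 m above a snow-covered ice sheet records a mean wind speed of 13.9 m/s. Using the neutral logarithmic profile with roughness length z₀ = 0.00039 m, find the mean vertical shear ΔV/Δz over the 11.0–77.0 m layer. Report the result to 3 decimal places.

0.040 m/s/m

Log law: V₂ = V₁ · ln(z₂/z₀)/ln(z₁/z₀) = 13.9 × 12.1932/10.2473 = 16.5395 m/s
ΔV/Δz = (16.5395 − 13.9)/(77.0 − 11.0) = 2.6395/66.0000 = 0.03999 m/s/m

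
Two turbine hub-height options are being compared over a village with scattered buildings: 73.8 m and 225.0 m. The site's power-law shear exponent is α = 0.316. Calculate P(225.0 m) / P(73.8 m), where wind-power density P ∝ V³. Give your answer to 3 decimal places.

2.877

Speed ratio: V_B/V_A = (z_B/z_A)^α = (225.0/73.8)^0.316 = (3.0488)^0.316 = 1.42228
Power-density ratio: P_B/P_A = (V_B/V_A)³ = (1.42228)³ = 2.87708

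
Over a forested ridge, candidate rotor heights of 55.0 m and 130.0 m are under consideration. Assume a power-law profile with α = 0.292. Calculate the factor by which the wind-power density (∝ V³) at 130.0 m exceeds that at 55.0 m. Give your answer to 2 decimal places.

2.12

Speed ratio: V_B/V_A = (z_B/z_A)^α = (130.0/55.0)^0.292 = (2.3636)^0.292 = 1.28554
Power-density ratio: P_B/P_A = (V_B/V_A)³ = (1.28554)³ = 2.12450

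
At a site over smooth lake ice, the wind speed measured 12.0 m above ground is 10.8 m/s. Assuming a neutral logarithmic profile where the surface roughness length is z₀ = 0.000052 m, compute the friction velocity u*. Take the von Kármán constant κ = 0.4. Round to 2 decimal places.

Log law: V(z) = (u*/κ) · ln(z/z₀) ⇒ u* = κ · V / ln(z/z₀)
u* = 0.4 × 10.8 / ln(12.0/0.000052) = 0.4 × 10.8 / 12.3492
   = 4.3200 / 12.3492 = 0.3498 m/s

u* ≈ 0.35 m/s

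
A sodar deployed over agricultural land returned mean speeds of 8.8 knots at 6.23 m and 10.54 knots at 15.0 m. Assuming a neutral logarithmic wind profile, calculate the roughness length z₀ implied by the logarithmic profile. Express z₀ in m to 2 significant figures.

z₀ ≈ 0.073 m

Log law: V(z) ∝ ln(z/z₀). With r = V₁/V₂ = 8.8/10.54 = 0.83491,
r · ln(z₂/z₀) = ln(z₁/z₀) ⇒ ln z₀ = (ln z₁ − r·ln z₂)/(1 − r)
ln z₀ = (1.82938 − 0.83491×2.70805) / 0.16509 = -2.6145
z₀ = exp(-2.6145) = 0.07321 m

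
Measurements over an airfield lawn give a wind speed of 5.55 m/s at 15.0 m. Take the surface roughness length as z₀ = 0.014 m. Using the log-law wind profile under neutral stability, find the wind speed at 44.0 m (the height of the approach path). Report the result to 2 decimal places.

6.41 m/s

Log law: V(z) ∝ ln(z/z₀), so V₂/V₁ = ln(z₂/z₀) / ln(z₁/z₀).
ln(44.0/0.014) = 8.0529, ln(15.0/0.014) = 6.9767
V₂ = 5.55 × 8.0529/6.9767 = 5.55 × 1.1542 = 6.4061 m/s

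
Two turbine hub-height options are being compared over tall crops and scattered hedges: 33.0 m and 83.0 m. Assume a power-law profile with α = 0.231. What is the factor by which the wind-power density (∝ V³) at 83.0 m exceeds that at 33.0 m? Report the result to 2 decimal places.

Speed ratio: V_B/V_A = (z_B/z_A)^α = (83.0/33.0)^0.231 = (2.5152)^0.231 = 1.23746
Power-density ratio: P_B/P_A = (V_B/V_A)³ = (1.23746)³ = 1.89492

1.89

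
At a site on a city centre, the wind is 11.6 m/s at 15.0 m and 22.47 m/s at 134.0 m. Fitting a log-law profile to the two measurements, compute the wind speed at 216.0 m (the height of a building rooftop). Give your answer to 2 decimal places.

Log law: V ∝ ln(z/z₀). From the pair, with r = V₁/V₂ = 0.51624,
ln z₀ = (ln z₁ − r·ln z₂)/(1 − r) = (2.7081 − 0.51624×4.8978)/0.48376 = 0.3712 → z₀ = 1.449 m
V₃ = V₁ · ln(z₃/z₀)/ln(z₁/z₀) = 11.6 × 5.0041/2.3368 = 24.8400 m/s

24.84 m/s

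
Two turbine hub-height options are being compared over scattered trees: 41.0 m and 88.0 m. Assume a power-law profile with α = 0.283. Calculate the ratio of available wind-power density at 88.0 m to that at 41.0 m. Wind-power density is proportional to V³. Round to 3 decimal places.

Speed ratio: V_B/V_A = (z_B/z_A)^α = (88.0/41.0)^0.283 = (2.1463)^0.283 = 1.24128
Power-density ratio: P_B/P_A = (V_B/V_A)³ = (1.24128)³ = 1.91255

1.913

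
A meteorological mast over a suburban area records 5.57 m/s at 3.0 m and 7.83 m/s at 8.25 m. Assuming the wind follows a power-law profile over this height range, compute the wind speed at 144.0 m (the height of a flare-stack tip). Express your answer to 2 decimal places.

First find α: α = ln(V₂/V₁)/ln(z₂/z₁) = ln(7.83/5.57)/ln(8.25/3.0) = 0.34057/1.01160 = 0.3367
Extrapolate from 8.25 m to 144.0 m: V₃ = 7.83 × (144.0/8.25)^0.3367 = 7.83 × 2.6188 = 20.5052 m/s

20.51 m/s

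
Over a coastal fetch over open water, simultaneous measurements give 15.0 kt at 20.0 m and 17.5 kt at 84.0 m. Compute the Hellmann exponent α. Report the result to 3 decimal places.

Power law: V₂/V₁ = (z₂/z₁)^α ⇒ α = ln(V₂/V₁) / ln(z₂/z₁)
α = ln(17.5/15.0) / ln(84.0/20.0) = ln(1.1667) / ln(4.2000)
  = 0.15415 / 1.43508 = 0.10742

α ≈ 0.107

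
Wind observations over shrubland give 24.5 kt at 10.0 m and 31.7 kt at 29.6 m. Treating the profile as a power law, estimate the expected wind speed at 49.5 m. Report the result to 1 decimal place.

First find α: α = ln(V₂/V₁)/ln(z₂/z₁) = ln(31.7/24.5)/ln(29.6/10.0) = 0.25764/1.08519 = 0.2374
Extrapolate from 29.6 m to 49.5 m: V₃ = 31.7 × (49.5/29.6)^0.2374 = 31.7 × 1.1298 = 35.8161 kt

35.8 kt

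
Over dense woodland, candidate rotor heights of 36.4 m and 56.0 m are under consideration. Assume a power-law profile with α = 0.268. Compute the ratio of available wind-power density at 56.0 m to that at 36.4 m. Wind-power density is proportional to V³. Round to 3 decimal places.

Speed ratio: V_B/V_A = (z_B/z_A)^α = (56.0/36.4)^0.268 = (1.5385)^0.268 = 1.12238
Power-density ratio: P_B/P_A = (V_B/V_A)³ = (1.12238)³ = 1.41390

1.414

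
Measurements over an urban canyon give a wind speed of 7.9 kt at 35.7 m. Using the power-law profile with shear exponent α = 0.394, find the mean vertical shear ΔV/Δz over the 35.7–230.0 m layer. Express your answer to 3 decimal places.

0.044 kt/m

Power law: V₂ = V₁ · (z₂/z₁)^α = 7.9 × (6.4426)^0.394 = 16.4587 kt
ΔV/Δz = (16.4587 − 7.9)/(230.0 − 35.7) = 8.5587/194.3000 = 0.04405 kt/m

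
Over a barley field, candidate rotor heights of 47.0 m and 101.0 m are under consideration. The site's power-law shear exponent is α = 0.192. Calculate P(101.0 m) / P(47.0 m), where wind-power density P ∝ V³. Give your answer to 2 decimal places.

1.55

Speed ratio: V_B/V_A = (z_B/z_A)^α = (101.0/47.0)^0.192 = (2.1489)^0.192 = 1.15821
Power-density ratio: P_B/P_A = (V_B/V_A)³ = (1.15821)³ = 1.55368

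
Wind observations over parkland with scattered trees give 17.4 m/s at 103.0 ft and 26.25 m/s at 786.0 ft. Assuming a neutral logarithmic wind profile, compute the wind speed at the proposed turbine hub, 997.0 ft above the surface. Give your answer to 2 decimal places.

Log law: V ∝ ln(z/z₀). From the pair, with r = V₁/V₂ = 0.66286,
ln z₀ = (ln z₁ − r·ln z₂)/(1 − r) = (4.6347 − 0.66286×6.6670)/0.33714 = 0.6392 → z₀ = 1.895 ft
V₃ = V₁ · ln(z₃/z₀)/ln(z₁/z₀) = 17.4 × 6.2656/3.9956 = 27.2856 m/s

27.29 m/s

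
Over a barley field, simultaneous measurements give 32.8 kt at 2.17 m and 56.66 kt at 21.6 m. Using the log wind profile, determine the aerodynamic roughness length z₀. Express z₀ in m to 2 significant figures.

z₀ ≈ 0.092 m

Log law: V(z) ∝ ln(z/z₀). With r = V₁/V₂ = 32.8/56.66 = 0.57889,
r · ln(z₂/z₀) = ln(z₁/z₀) ⇒ ln z₀ = (ln z₁ − r·ln z₂)/(1 − r)
ln z₀ = (0.77473 − 0.57889×3.07269) / 0.42111 = -2.3843
z₀ = exp(-2.3843) = 0.09216 m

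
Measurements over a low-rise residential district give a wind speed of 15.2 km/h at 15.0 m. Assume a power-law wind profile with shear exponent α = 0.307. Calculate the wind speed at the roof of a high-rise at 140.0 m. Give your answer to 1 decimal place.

Power-law profile: V₂ = V₁ · (z₂/z₁)^α
V₂ = 15.2 × (140.0/15.0)^0.307 = 15.2 × (9.3333)^0.307
    = 15.2 × 1.9852 = 30.1748 km/h

30.2 km/h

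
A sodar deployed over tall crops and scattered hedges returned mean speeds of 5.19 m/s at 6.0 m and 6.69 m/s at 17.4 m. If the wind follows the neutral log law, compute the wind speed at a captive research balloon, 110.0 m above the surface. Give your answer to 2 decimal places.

Log law: V ∝ ln(z/z₀). From the pair, with r = V₁/V₂ = 0.77578,
ln z₀ = (ln z₁ − r·ln z₂)/(1 − r) = (1.7918 − 0.77578×2.8565)/0.22422 = -1.8921 → z₀ = 0.1507 m
V₃ = V₁ · ln(z₃/z₀)/ln(z₁/z₀) = 5.19 × 6.5926/3.6839 = 9.2879 m/s

9.29 m/s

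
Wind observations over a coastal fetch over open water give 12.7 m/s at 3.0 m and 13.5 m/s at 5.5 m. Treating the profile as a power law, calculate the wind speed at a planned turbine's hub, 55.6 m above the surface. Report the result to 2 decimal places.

First find α: α = ln(V₂/V₁)/ln(z₂/z₁) = ln(13.5/12.7)/ln(5.5/3.0) = 0.06109/0.60614 = 0.1008
Extrapolate from 5.5 m to 55.6 m: V₃ = 13.5 × (55.6/5.5)^0.1008 = 13.5 × 1.2626 = 17.0448 m/s

17.04 m/s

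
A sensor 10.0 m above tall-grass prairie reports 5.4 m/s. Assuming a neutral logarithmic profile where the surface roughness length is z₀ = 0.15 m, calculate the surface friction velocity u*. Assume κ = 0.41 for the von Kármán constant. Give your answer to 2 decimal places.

u* ≈ 0.53 m/s

Log law: V(z) = (u*/κ) · ln(z/z₀) ⇒ u* = κ · V / ln(z/z₀)
u* = 0.41 × 5.4 / ln(10.0/0.15) = 0.41 × 5.4 / 4.1997
   = 2.2140 / 4.1997 = 0.5272 m/s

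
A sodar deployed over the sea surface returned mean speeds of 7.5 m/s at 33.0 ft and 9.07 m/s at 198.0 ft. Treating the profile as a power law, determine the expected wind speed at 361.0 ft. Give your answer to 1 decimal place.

First find α: α = ln(V₂/V₁)/ln(z₂/z₁) = ln(9.07/7.5)/ln(198.0/33.0) = 0.19007/1.79176 = 0.1061
Extrapolate from 198.0 ft to 361.0 ft: V₃ = 9.07 × (361.0/198.0)^0.1061 = 9.07 × 1.0658 = 9.6667 m/s

9.7 m/s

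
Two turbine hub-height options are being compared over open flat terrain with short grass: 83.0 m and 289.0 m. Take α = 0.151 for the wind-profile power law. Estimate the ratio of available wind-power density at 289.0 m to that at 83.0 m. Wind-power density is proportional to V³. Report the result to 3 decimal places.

1.760

Speed ratio: V_B/V_A = (z_B/z_A)^α = (289.0/83.0)^0.151 = (3.4819)^0.151 = 1.20730
Power-density ratio: P_B/P_A = (V_B/V_A)³ = (1.20730)³ = 1.75972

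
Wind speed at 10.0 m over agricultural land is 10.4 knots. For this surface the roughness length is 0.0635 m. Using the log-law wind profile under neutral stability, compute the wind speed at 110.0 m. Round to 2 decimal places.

Log law: V(z) ∝ ln(z/z₀), so V₂/V₁ = ln(z₂/z₀) / ln(z₁/z₀).
ln(110.0/0.0635) = 7.4572, ln(10.0/0.0635) = 5.0593
V₂ = 10.4 × 7.4572/5.0593 = 10.4 × 1.4740 = 15.3292 knots

15.33 knots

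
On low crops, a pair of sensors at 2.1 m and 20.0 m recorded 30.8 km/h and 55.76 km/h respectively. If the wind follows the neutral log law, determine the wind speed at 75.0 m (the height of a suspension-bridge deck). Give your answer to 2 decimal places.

Log law: V ∝ ln(z/z₀). From the pair, with r = V₁/V₂ = 0.55237,
ln z₀ = (ln z₁ − r·ln z₂)/(1 − r) = (0.7419 − 0.55237×2.9957)/0.44763 = -2.0392 → z₀ = 0.1301 m
V₃ = V₁ · ln(z₃/z₀)/ln(z₁/z₀) = 30.8 × 6.3567/2.7811 = 70.3980 km/h

70.40 km/h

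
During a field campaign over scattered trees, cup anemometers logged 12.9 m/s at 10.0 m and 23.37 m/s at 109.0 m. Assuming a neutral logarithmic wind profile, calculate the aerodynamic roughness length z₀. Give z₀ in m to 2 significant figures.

z₀ ≈ 0.53 m

Log law: V(z) ∝ ln(z/z₀). With r = V₁/V₂ = 12.9/23.37 = 0.55199,
r · ln(z₂/z₀) = ln(z₁/z₀) ⇒ ln z₀ = (ln z₁ − r·ln z₂)/(1 − r)
ln z₀ = (2.30259 − 0.55199×4.69135) / 0.44801 = -0.6406
z₀ = exp(-0.6406) = 0.5270 m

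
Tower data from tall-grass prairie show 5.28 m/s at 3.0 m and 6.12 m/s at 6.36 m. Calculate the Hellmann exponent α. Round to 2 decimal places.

α ≈ 0.20

Power law: V₂/V₁ = (z₂/z₁)^α ⇒ α = ln(V₂/V₁) / ln(z₂/z₁)
α = ln(6.12/5.28) / ln(6.36/3.0) = ln(1.1591) / ln(2.1200)
  = 0.14764 / 0.75142 = 0.19648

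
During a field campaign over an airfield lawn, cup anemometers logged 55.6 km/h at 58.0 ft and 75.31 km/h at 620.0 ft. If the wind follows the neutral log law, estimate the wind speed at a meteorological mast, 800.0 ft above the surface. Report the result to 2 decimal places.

77.43 km/h

Log law: V ∝ ln(z/z₀). From the pair, with r = V₁/V₂ = 0.73828,
ln z₀ = (ln z₁ − r·ln z₂)/(1 − r) = (4.0604 − 0.73828×6.4297)/0.26172 = -2.6231 → z₀ = 0.07258 ft
V₃ = V₁ · ln(z₃/z₀)/ln(z₁/z₀) = 55.6 × 9.3077/6.6835 = 77.4304 km/h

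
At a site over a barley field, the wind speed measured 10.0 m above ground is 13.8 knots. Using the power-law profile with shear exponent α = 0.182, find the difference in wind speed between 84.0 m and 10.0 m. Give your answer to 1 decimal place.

Power law: V₂ = V₁ · (z₂/z₁)^α = 13.8 × (8.4000)^0.182 = 20.3282 knots
ΔV = 20.3282 − 13.8 = 6.5282 knots

6.5 knots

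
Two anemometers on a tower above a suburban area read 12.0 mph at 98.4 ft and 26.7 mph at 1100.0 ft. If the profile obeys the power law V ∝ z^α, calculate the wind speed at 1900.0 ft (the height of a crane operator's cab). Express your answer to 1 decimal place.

First find α: α = ln(V₂/V₁)/ln(z₂/z₁) = ln(26.7/12.0)/ln(1100.0/98.4) = 0.79976/2.41402 = 0.3313
Extrapolate from 1100.0 ft to 1900.0 ft: V₃ = 26.7 × (1900.0/1100.0)^0.3313 = 26.7 × 1.1985 = 31.9999 mph

32.0 mph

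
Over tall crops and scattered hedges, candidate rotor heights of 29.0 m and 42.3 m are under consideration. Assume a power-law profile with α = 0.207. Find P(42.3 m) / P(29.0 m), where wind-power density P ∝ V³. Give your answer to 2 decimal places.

Speed ratio: V_B/V_A = (z_B/z_A)^α = (42.3/29.0)^0.207 = (1.4586)^0.207 = 1.08127
Power-density ratio: P_B/P_A = (V_B/V_A)³ = (1.08127)³ = 1.26418

1.26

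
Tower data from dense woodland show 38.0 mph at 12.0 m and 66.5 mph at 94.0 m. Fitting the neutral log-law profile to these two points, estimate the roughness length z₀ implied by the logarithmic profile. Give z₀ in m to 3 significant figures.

Log law: V(z) ∝ ln(z/z₀). With r = V₁/V₂ = 38.0/66.5 = 0.57143,
r · ln(z₂/z₀) = ln(z₁/z₀) ⇒ ln z₀ = (ln z₁ − r·ln z₂)/(1 − r)
ln z₀ = (2.48491 − 0.57143×4.54329) / 0.42857 = -0.2596
z₀ = exp(-0.2596) = 0.7714 m

z₀ ≈ 0.771 m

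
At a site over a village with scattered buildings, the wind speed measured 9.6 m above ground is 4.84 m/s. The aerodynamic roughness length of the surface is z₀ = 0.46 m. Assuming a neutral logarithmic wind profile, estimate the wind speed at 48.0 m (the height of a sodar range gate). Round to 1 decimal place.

7.4 m/s

Log law: V(z) ∝ ln(z/z₀), so V₂/V₁ = ln(z₂/z₀) / ln(z₁/z₀).
ln(48.0/0.46) = 4.6477, ln(9.6/0.46) = 3.0383
V₂ = 4.84 × 4.6477/3.0383 = 4.84 × 1.5297 = 7.4038 m/s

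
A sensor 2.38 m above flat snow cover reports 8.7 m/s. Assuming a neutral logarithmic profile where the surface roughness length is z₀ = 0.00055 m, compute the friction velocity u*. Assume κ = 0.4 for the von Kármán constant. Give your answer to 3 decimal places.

Log law: V(z) = (u*/κ) · ln(z/z₀) ⇒ u* = κ · V / ln(z/z₀)
u* = 0.4 × 8.7 / ln(2.38/0.00055) = 0.4 × 8.7 / 8.3727
   = 3.4800 / 8.3727 = 0.4156 m/s

u* ≈ 0.416 m/s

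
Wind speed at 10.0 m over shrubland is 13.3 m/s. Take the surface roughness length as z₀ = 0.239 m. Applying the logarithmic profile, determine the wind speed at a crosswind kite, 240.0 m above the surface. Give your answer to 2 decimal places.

24.62 m/s

Log law: V(z) ∝ ln(z/z₀), so V₂/V₁ = ln(z₂/z₀) / ln(z₁/z₀).
ln(240.0/0.239) = 6.9119, ln(10.0/0.239) = 3.7339
V₂ = 13.3 × 6.9119/3.7339 = 13.3 × 1.8511 = 24.6202 m/s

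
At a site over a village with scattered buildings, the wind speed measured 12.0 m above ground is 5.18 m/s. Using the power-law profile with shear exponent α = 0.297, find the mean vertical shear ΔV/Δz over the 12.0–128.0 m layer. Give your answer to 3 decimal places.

0.046 m/s/m

Power law: V₂ = V₁ · (z₂/z₁)^α = 5.18 × (10.6667)^0.297 = 10.4630 m/s
ΔV/Δz = (10.4630 − 5.18)/(128.0 − 12.0) = 5.2830/116.0000 = 0.04554 m/s/m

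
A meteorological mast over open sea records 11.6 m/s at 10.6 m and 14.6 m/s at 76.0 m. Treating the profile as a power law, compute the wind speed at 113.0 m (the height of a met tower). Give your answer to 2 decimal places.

First find α: α = ln(V₂/V₁)/ln(z₂/z₁) = ln(14.6/11.6)/ln(76.0/10.6) = 0.23002/1.96988 = 0.1168
Extrapolate from 76.0 m to 113.0 m: V₃ = 14.6 × (113.0/76.0)^0.1168 = 14.6 × 1.0474 = 15.2921 m/s

15.29 m/s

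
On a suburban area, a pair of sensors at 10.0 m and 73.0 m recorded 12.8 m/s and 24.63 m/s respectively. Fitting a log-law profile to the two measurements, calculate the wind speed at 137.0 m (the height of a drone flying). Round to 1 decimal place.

28.4 m/s

Log law: V ∝ ln(z/z₀). From the pair, with r = V₁/V₂ = 0.51969,
ln z₀ = (ln z₁ − r·ln z₂)/(1 − r) = (2.3026 − 0.51969×4.2905)/0.48031 = 0.1517 → z₀ = 1.164 m
V₃ = V₁ · ln(z₃/z₀)/ln(z₁/z₀) = 12.8 × 4.7683/2.1509 = 28.3763 m/s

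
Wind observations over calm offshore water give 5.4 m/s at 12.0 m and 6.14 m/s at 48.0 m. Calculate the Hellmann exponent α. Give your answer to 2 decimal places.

α ≈ 0.09

Power law: V₂/V₁ = (z₂/z₁)^α ⇒ α = ln(V₂/V₁) / ln(z₂/z₁)
α = ln(6.14/5.4) / ln(48.0/12.0) = ln(1.1370) / ln(4.0000)
  = 0.12843 / 1.38629 = 0.09264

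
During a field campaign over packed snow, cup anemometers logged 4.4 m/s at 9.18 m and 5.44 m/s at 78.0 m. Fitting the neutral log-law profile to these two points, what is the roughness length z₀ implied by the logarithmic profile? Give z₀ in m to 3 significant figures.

z₀ ≈ 0.00107 m

Log law: V(z) ∝ ln(z/z₀). With r = V₁/V₂ = 4.4/5.44 = 0.80882,
r · ln(z₂/z₀) = ln(z₁/z₀) ⇒ ln z₀ = (ln z₁ − r·ln z₂)/(1 − r)
ln z₀ = (2.21703 − 0.80882×4.35671) / 0.19118 = -6.8355
z₀ = exp(-6.8355) = 0.001075 m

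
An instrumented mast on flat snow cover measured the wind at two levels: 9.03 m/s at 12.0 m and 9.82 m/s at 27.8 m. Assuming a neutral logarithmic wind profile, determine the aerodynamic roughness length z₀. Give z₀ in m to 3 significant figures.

Log law: V(z) ∝ ln(z/z₀). With r = V₁/V₂ = 9.03/9.82 = 0.91955,
r · ln(z₂/z₀) = ln(z₁/z₀) ⇒ ln z₀ = (ln z₁ − r·ln z₂)/(1 − r)
ln z₀ = (2.48491 − 0.91955×3.32504) / 0.08045 = -7.1181
z₀ = exp(-7.1181) = 0.0008103 m

z₀ ≈ 0.000810 m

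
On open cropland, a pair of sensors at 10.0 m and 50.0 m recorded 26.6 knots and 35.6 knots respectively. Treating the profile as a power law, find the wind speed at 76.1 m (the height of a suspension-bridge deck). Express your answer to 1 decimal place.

First find α: α = ln(V₂/V₁)/ln(z₂/z₁) = ln(35.6/26.6)/ln(50.0/10.0) = 0.29143/1.60944 = 0.1811
Extrapolate from 50.0 m to 76.1 m: V₃ = 35.6 × (76.1/50.0)^0.1811 = 35.6 × 1.0790 = 38.4133 knots

38.4 knots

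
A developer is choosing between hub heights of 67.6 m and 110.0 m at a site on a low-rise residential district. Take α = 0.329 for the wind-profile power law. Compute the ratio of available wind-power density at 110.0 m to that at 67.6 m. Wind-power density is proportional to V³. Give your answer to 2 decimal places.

1.62

Speed ratio: V_B/V_A = (z_B/z_A)^α = (110.0/67.6)^0.329 = (1.6272)^0.329 = 1.17372
Power-density ratio: P_B/P_A = (V_B/V_A)³ = (1.17372)³ = 1.61695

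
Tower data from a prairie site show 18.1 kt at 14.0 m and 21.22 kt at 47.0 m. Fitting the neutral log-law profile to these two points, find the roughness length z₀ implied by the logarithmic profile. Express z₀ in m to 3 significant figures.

z₀ ≈ 0.0124 m

Log law: V(z) ∝ ln(z/z₀). With r = V₁/V₂ = 18.1/21.22 = 0.85297,
r · ln(z₂/z₀) = ln(z₁/z₀) ⇒ ln z₀ = (ln z₁ − r·ln z₂)/(1 − r)
ln z₀ = (2.63906 − 0.85297×3.85015) / 0.14703 = -4.3868
z₀ = exp(-4.3868) = 0.01244 m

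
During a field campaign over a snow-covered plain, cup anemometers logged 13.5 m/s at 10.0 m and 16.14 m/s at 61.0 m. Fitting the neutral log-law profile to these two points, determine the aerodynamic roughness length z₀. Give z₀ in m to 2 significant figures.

Log law: V(z) ∝ ln(z/z₀). With r = V₁/V₂ = 13.5/16.14 = 0.83643,
r · ln(z₂/z₀) = ln(z₁/z₀) ⇒ ln z₀ = (ln z₁ − r·ln z₂)/(1 − r)
ln z₀ = (2.30259 − 0.83643×4.11087) / 0.16357 = -6.9443
z₀ = exp(-6.9443) = 0.0009641 m

z₀ ≈ 0.00096 m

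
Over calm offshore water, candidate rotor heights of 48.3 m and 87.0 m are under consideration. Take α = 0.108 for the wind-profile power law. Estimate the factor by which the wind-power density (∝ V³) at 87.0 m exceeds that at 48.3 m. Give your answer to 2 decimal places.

1.21

Speed ratio: V_B/V_A = (z_B/z_A)^α = (87.0/48.3)^0.108 = (1.8012)^0.108 = 1.06562
Power-density ratio: P_B/P_A = (V_B/V_A)³ = (1.06562)³ = 1.21006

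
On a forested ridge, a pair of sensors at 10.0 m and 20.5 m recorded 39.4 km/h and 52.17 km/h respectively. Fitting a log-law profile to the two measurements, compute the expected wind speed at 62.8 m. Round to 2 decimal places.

Log law: V ∝ ln(z/z₀). From the pair, with r = V₁/V₂ = 0.75522,
ln z₀ = (ln z₁ − r·ln z₂)/(1 − r) = (2.3026 − 0.75522×3.0204)/0.24478 = 0.0878 → z₀ = 1.092 m
V₃ = V₁ · ln(z₃/z₀)/ln(z₁/z₀) = 39.4 × 4.0522/2.2148 = 72.0859 km/h

72.09 km/h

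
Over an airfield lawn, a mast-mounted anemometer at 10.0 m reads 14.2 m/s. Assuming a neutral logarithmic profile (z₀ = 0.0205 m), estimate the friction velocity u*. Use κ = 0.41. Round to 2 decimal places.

Log law: V(z) = (u*/κ) · ln(z/z₀) ⇒ u* = κ · V / ln(z/z₀)
u* = 0.41 × 14.2 / ln(10.0/0.0205) = 0.41 × 14.2 / 6.1899
   = 5.8220 / 6.1899 = 0.9406 m/s

u* ≈ 0.94 m/s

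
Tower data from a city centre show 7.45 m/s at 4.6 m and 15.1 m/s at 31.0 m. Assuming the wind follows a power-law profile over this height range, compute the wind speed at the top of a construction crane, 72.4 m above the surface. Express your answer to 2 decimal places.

20.67 m/s

First find α: α = ln(V₂/V₁)/ln(z₂/z₁) = ln(15.1/7.45)/ln(31.0/4.6) = 0.70648/1.90793 = 0.3703
Extrapolate from 31.0 m to 72.4 m: V₃ = 15.1 × (72.4/31.0)^0.3703 = 15.1 × 1.3690 = 20.6720 m/s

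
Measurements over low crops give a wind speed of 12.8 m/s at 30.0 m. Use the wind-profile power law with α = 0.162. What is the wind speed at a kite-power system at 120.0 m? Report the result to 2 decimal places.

Power-law profile: V₂ = V₁ · (z₂/z₁)^α
V₂ = 12.8 × (120.0/30.0)^0.162 = 12.8 × (4.0000)^0.162
    = 12.8 × 1.2518 = 16.0230 m/s

16.02 m/s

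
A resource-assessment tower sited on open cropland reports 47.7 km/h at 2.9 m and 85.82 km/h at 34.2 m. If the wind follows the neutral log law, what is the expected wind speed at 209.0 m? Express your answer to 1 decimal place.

113.8 km/h

Log law: V ∝ ln(z/z₀). From the pair, with r = V₁/V₂ = 0.55581,
ln z₀ = (ln z₁ − r·ln z₂)/(1 − r) = (1.0647 − 0.55581×3.5322)/0.44419 = -2.0229 → z₀ = 0.1323 m
V₃ = V₁ · ln(z₃/z₀)/ln(z₁/z₀) = 47.7 × 7.3653/3.0876 = 113.7839 km/h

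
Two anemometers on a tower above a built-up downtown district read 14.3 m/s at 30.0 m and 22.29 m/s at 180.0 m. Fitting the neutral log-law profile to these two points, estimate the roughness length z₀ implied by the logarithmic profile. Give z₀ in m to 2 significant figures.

z₀ ≈ 1.2 m

Log law: V(z) ∝ ln(z/z₀). With r = V₁/V₂ = 14.3/22.29 = 0.64154,
r · ln(z₂/z₀) = ln(z₁/z₀) ⇒ ln z₀ = (ln z₁ − r·ln z₂)/(1 − r)
ln z₀ = (3.40120 − 0.64154×5.19296) / 0.35846 = 0.1944
z₀ = exp(0.1944) = 1.215 m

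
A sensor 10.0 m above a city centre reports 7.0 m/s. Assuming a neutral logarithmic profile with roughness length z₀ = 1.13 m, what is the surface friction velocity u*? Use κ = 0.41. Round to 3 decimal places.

u* ≈ 1.316 m/s

Log law: V(z) = (u*/κ) · ln(z/z₀) ⇒ u* = κ · V / ln(z/z₀)
u* = 0.41 × 7.0 / ln(10.0/1.13) = 0.41 × 7.0 / 2.1804
   = 2.8700 / 2.1804 = 1.3163 m/s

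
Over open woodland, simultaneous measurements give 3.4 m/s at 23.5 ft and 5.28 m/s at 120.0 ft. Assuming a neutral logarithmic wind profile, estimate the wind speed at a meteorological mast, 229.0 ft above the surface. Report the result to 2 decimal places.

Log law: V ∝ ln(z/z₀). From the pair, with r = V₁/V₂ = 0.64394,
ln z₀ = (ln z₁ − r·ln z₂)/(1 − r) = (3.1570 − 0.64394×4.7875)/0.35606 = 0.2082 → z₀ = 1.232 ft
V₃ = V₁ · ln(z₃/z₀)/ln(z₁/z₀) = 3.4 × 5.2255/2.9488 = 6.0251 m/s

6.03 m/s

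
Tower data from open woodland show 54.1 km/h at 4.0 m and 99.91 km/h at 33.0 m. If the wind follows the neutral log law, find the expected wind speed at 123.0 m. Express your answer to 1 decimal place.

128.5 km/h

Log law: V ∝ ln(z/z₀). From the pair, with r = V₁/V₂ = 0.54149,
ln z₀ = (ln z₁ − r·ln z₂)/(1 − r) = (1.3863 − 0.54149×3.4965)/0.45851 = -1.1058 → z₀ = 0.3309 m
V₃ = V₁ · ln(z₃/z₀)/ln(z₁/z₀) = 54.1 × 5.9180/2.4921 = 128.4716 km/h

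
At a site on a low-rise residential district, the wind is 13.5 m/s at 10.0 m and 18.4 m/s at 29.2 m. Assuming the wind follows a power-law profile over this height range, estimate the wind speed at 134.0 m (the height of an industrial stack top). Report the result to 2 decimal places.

First find α: α = ln(V₂/V₁)/ln(z₂/z₁) = ln(18.4/13.5)/ln(29.2/10.0) = 0.30966/1.07158 = 0.2890
Extrapolate from 29.2 m to 134.0 m: V₃ = 18.4 × (134.0/29.2)^0.2890 = 18.4 × 1.5532 = 28.5785 m/s

28.58 m/s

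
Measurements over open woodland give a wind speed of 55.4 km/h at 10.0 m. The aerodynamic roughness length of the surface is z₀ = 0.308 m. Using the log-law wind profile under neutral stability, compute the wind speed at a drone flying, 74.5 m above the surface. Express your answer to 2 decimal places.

87.37 km/h

Log law: V(z) ∝ ln(z/z₀), so V₂/V₁ = ln(z₂/z₀) / ln(z₁/z₀).
ln(74.5/0.308) = 5.4885, ln(10.0/0.308) = 3.4802
V₂ = 55.4 × 5.4885/3.4802 = 55.4 × 1.5770 = 87.3676 km/h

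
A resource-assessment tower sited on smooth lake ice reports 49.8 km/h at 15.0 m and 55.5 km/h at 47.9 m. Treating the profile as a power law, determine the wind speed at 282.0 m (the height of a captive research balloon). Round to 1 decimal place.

65.5 km/h

First find α: α = ln(V₂/V₁)/ln(z₂/z₁) = ln(55.5/49.8)/ln(47.9/15.0) = 0.10837/1.16107 = 0.0933
Extrapolate from 47.9 m to 282.0 m: V₃ = 55.5 × (282.0/47.9)^0.0933 = 55.5 × 1.1799 = 65.4867 km/h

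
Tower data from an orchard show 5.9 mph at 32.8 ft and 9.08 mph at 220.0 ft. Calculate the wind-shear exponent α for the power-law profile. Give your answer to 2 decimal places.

Power law: V₂/V₁ = (z₂/z₁)^α ⇒ α = ln(V₂/V₁) / ln(z₂/z₁)
α = ln(9.08/5.9) / ln(220.0/32.8) = ln(1.5390) / ln(6.7073)
  = 0.43112 / 1.90320 = 0.22652

α ≈ 0.23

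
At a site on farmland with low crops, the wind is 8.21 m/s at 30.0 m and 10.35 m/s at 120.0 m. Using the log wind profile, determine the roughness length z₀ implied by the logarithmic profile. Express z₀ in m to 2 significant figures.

z₀ ≈ 0.15 m

Log law: V(z) ∝ ln(z/z₀). With r = V₁/V₂ = 8.21/10.35 = 0.79324,
r · ln(z₂/z₀) = ln(z₁/z₀) ⇒ ln z₀ = (ln z₁ − r·ln z₂)/(1 − r)
ln z₀ = (3.40120 − 0.79324×4.78749) / 0.20676 = -1.9172
z₀ = exp(-1.9172) = 0.1470 m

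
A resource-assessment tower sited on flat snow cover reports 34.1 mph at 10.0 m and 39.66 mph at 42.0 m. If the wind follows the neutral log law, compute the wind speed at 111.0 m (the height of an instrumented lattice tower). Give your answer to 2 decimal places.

43.43 mph

Log law: V ∝ ln(z/z₀). From the pair, with r = V₁/V₂ = 0.85981,
ln z₀ = (ln z₁ − r·ln z₂)/(1 − r) = (2.3026 − 0.85981×3.7377)/0.14019 = -6.4989 → z₀ = 0.001505 m
V₃ = V₁ · ln(z₃/z₀)/ln(z₁/z₀) = 34.1 × 11.2085/8.8015 = 43.4253 mph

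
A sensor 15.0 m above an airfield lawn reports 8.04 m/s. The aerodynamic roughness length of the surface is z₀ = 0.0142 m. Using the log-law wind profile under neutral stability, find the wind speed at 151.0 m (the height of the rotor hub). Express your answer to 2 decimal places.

10.71 m/s

Log law: V(z) ∝ ln(z/z₀), so V₂/V₁ = ln(z₂/z₀) / ln(z₁/z₀).
ln(151.0/0.0142) = 9.2718, ln(15.0/0.0142) = 6.9626
V₂ = 8.04 × 9.2718/6.9626 = 8.04 × 1.3317 = 10.7066 m/s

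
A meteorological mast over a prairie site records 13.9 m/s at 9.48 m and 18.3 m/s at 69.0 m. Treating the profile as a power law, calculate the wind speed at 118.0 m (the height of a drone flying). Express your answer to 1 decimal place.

19.7 m/s

First find α: α = ln(V₂/V₁)/ln(z₂/z₁) = ln(18.3/13.9)/ln(69.0/9.48) = 0.27501/1.98492 = 0.1386
Extrapolate from 69.0 m to 118.0 m: V₃ = 18.3 × (118.0/69.0)^0.1386 = 18.3 × 1.0772 = 19.7123 m/s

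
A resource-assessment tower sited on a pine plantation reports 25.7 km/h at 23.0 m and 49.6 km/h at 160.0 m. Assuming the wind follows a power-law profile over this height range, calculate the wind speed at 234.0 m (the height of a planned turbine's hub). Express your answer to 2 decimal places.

First find α: α = ln(V₂/V₁)/ln(z₂/z₁) = ln(49.6/25.7)/ln(160.0/23.0) = 0.65750/1.93968 = 0.3390
Extrapolate from 160.0 m to 234.0 m: V₃ = 49.6 × (234.0/160.0)^0.3390 = 49.6 × 1.1375 = 56.4215 km/h

56.42 km/h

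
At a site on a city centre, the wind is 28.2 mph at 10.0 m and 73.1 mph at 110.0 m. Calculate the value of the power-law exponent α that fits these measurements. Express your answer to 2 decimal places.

α ≈ 0.40

Power law: V₂/V₁ = (z₂/z₁)^α ⇒ α = ln(V₂/V₁) / ln(z₂/z₁)
α = ln(73.1/28.2) / ln(110.0/10.0) = ln(2.5922) / ln(11.0000)
  = 0.95251 / 2.39790 = 0.39723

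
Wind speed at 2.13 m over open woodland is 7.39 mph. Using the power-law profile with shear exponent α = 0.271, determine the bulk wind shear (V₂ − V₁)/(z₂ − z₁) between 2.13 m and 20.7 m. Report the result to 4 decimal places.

Power law: V₂ = V₁ · (z₂/z₁)^α = 7.39 × (9.7183)^0.271 = 13.6862 mph
ΔV/Δz = (13.6862 − 7.39)/(20.7 − 2.13) = 6.2962/18.5700 = 0.33905 mph/m

0.3390 mph/m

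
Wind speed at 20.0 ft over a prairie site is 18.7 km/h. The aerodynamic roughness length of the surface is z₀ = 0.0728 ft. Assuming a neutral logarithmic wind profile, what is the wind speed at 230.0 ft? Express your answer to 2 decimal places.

26.83 km/h

Log law: V(z) ∝ ln(z/z₀), so V₂/V₁ = ln(z₂/z₀) / ln(z₁/z₀).
ln(230.0/0.0728) = 8.0581, ln(20.0/0.0728) = 5.6158
V₂ = 18.7 × 8.0581/5.6158 = 18.7 × 1.4349 = 26.8328 km/h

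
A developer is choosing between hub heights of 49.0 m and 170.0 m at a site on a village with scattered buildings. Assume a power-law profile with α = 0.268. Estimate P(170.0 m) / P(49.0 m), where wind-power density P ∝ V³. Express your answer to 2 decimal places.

Speed ratio: V_B/V_A = (z_B/z_A)^α = (170.0/49.0)^0.268 = (3.4694)^0.268 = 1.39569
Power-density ratio: P_B/P_A = (V_B/V_A)³ = (1.39569)³ = 2.71871

2.72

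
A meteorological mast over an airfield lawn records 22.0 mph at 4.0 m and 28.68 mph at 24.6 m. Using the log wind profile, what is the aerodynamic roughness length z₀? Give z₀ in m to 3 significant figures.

Log law: V(z) ∝ ln(z/z₀). With r = V₁/V₂ = 22.0/28.68 = 0.76709,
r · ln(z₂/z₀) = ln(z₁/z₀) ⇒ ln z₀ = (ln z₁ − r·ln z₂)/(1 − r)
ln z₀ = (1.38629 − 0.76709×3.20275) / 0.23291 = -4.5960
z₀ = exp(-4.5960) = 0.01009 m

z₀ ≈ 0.0101 m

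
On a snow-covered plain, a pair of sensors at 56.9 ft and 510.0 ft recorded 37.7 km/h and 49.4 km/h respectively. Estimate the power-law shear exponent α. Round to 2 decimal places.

α ≈ 0.12

Power law: V₂/V₁ = (z₂/z₁)^α ⇒ α = ln(V₂/V₁) / ln(z₂/z₁)
α = ln(49.4/37.7) / ln(510.0/56.9) = ln(1.3103) / ln(8.9631)
  = 0.27029 / 2.19312 = 0.12324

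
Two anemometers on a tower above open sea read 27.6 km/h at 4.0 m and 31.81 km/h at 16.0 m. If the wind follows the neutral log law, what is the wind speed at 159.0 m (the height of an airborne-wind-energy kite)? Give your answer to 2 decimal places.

38.78 km/h

Log law: V ∝ ln(z/z₀). From the pair, with r = V₁/V₂ = 0.86765,
ln z₀ = (ln z₁ − r·ln z₂)/(1 − r) = (1.3863 − 0.86765×2.7726)/0.13235 = -7.7020 → z₀ = 0.0004519 m
V₃ = V₁ · ln(z₃/z₀)/ln(z₁/z₀) = 27.6 × 12.7709/9.0883 = 38.7836 km/h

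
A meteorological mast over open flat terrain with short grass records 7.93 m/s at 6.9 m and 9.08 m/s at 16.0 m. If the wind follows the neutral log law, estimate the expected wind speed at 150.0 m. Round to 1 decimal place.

Log law: V ∝ ln(z/z₀). From the pair, with r = V₁/V₂ = 0.87335,
ln z₀ = (ln z₁ − r·ln z₂)/(1 − r) = (1.9315 − 0.87335×2.7726)/0.12665 = -3.8682 → z₀ = 0.02090 m
V₃ = V₁ · ln(z₃/z₀)/ln(z₁/z₀) = 7.93 × 8.8788/5.7997 = 12.1401 m/s

12.1 m/s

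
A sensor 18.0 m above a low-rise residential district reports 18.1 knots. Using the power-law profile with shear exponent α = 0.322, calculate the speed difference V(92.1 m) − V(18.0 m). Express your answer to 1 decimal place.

Power law: V₂ = V₁ · (z₂/z₁)^α = 18.1 × (5.1167)^0.322 = 30.6177 knots
ΔV = 30.6177 − 18.1 = 12.5177 knots

12.5 knots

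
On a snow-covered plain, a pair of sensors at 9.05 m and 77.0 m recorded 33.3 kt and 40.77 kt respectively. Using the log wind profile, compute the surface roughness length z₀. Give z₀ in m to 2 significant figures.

Log law: V(z) ∝ ln(z/z₀). With r = V₁/V₂ = 33.3/40.77 = 0.81678,
r · ln(z₂/z₀) = ln(z₁/z₀) ⇒ ln z₀ = (ln z₁ − r·ln z₂)/(1 − r)
ln z₀ = (2.20276 − 0.81678×4.34381) / 0.18322 = -7.3416
z₀ = exp(-7.3416) = 0.0006480 m

z₀ ≈ 0.00065 m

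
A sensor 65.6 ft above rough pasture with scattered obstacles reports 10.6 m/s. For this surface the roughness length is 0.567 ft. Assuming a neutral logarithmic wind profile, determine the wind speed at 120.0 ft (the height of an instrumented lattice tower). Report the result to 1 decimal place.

11.9 m/s

Log law: V(z) ∝ ln(z/z₀), so V₂/V₁ = ln(z₂/z₀) / ln(z₁/z₀).
ln(120.0/0.567) = 5.3549, ln(65.6/0.567) = 4.7510
V₂ = 10.6 × 5.3549/4.7510 = 10.6 × 1.1271 = 11.9474 m/s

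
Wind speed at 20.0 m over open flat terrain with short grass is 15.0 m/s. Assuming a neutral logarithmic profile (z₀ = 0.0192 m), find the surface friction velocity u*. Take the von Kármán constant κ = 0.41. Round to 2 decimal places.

Log law: V(z) = (u*/κ) · ln(z/z₀) ⇒ u* = κ · V / ln(z/z₀)
u* = 0.41 × 15.0 / ln(20.0/0.0192) = 0.41 × 15.0 / 6.9486
   = 6.1500 / 6.9486 = 0.8851 m/s

u* ≈ 0.89 m/s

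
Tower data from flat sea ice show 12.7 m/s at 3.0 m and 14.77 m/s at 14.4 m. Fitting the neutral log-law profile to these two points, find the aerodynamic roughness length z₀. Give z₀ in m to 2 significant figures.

z₀ ≈ 0.00020 m

Log law: V(z) ∝ ln(z/z₀). With r = V₁/V₂ = 12.7/14.77 = 0.85985,
r · ln(z₂/z₀) = ln(z₁/z₀) ⇒ ln z₀ = (ln z₁ − r·ln z₂)/(1 − r)
ln z₀ = (1.09861 − 0.85985×2.66723) / 0.14015 = -8.5253
z₀ = exp(-8.5253) = 0.0001984 m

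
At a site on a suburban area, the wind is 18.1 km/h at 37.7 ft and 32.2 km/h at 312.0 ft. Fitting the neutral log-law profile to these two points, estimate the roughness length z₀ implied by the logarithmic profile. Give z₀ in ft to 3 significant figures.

Log law: V(z) ∝ ln(z/z₀). With r = V₁/V₂ = 18.1/32.2 = 0.56211,
r · ln(z₂/z₀) = ln(z₁/z₀) ⇒ ln z₀ = (ln z₁ − r·ln z₂)/(1 − r)
ln z₀ = (3.62966 − 0.56211×5.74300) / 0.43789 = 0.9168
z₀ = exp(0.9168) = 2.501 ft

z₀ ≈ 2.50 ft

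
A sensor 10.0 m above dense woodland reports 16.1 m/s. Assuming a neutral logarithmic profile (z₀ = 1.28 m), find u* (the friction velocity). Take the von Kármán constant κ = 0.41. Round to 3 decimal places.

Log law: V(z) = (u*/κ) · ln(z/z₀) ⇒ u* = κ · V / ln(z/z₀)
u* = 0.41 × 16.1 / ln(10.0/1.28) = 0.41 × 16.1 / 2.0557
   = 6.6010 / 2.0557 = 3.2110 m/s

u* ≈ 3.211 m/s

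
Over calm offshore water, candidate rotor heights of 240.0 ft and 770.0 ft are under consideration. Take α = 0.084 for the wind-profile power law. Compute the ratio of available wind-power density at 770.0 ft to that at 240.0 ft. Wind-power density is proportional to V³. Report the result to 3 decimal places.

1.341

Speed ratio: V_B/V_A = (z_B/z_A)^α = (770.0/240.0)^0.084 = (3.2083)^0.084 = 1.10288
Power-density ratio: P_B/P_A = (V_B/V_A)³ = (1.10288)³ = 1.34147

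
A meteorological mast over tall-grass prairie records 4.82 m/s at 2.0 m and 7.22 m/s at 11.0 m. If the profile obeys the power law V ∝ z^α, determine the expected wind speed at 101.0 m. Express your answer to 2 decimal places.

First find α: α = ln(V₂/V₁)/ln(z₂/z₁) = ln(7.22/4.82)/ln(11.0/2.0) = 0.40408/1.70475 = 0.2370
Extrapolate from 11.0 m to 101.0 m: V₃ = 7.22 × (101.0/11.0)^0.2370 = 7.22 × 1.6914 = 12.2119 m/s

12.21 m/s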